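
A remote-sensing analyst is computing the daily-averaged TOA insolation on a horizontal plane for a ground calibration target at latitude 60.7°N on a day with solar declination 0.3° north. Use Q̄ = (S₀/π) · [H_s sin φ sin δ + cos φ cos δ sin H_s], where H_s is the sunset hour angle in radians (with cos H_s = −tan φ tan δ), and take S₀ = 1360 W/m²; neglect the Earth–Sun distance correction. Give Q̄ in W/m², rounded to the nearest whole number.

215 W/m²

The sunset hour angle satisfies cos H_s = −tan φ tan δ = -0.0093, giving H_s = 90.53°. In radians, H_s = 1.5800.
H_s sin φ sin δ = 1.5800 × 0.8721 × 0.0052 = 0.0072.
cos φ cos δ sin H_s = 0.4894 × 1.0000 × 1.0000 = 0.4894.
Q̄ = (1360/π) × (0.0072 + 0.4894) = 432.90 × 0.4966 = 214.98 W/m².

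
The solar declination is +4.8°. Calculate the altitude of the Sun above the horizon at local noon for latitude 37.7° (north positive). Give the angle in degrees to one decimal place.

At local solar noon the hour angle is zero, so the elevation is 90° − |φ − δ| = 90° − |37.7° − (4.8°)| = 90° − 32.9° = 57.1°.

57.1°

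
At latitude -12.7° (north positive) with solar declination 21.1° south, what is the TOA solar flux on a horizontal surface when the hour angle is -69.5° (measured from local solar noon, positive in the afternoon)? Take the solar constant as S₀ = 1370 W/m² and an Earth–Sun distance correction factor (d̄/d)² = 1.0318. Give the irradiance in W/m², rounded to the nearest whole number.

cos θ_z = sin(-12.7°) sin(-21.1°) + cos(-12.7°) cos(-21.1°) cos(-69.50°) = 0.0791 + 0.3187 = 0.3978.
Top-of-atmosphere irradiance = S₀ (d̄/d)² cos θ_z = 1370 × 1.0318 × 0.3978 = 562.32 W/m².

562 W/m²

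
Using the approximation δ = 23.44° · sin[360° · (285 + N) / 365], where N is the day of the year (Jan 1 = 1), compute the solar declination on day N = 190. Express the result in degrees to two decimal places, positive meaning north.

360 × (285 + 190) / 365 = 468.493°; sin(468.493°) = 0.9484.
δ = 23.44 × 0.9484 = 22.230° ≈ +22.23°.

+22.23°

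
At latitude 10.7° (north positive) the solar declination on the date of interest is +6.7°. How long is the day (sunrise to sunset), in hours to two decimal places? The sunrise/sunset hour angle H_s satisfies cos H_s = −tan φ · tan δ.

12.17 hours

The sunset hour angle satisfies cos H_s = −tan φ tan δ = -0.0222, giving H_s = 91.27°.
Day length = 2 H_s / 15° h⁻¹ = 182.54° / 15 = 12.169 h.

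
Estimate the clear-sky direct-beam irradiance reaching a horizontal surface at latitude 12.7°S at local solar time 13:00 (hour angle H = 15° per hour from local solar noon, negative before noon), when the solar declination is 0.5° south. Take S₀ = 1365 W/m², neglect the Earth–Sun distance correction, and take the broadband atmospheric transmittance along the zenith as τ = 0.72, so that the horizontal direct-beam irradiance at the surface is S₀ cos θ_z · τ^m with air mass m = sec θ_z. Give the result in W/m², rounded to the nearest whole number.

910 W/m²

Hour angle H = 15° × (13 − 12) = 15.00°.
With φ = -12.7°, δ = -0.5°, H = 15.00°: sin φ sin δ = 0.0019, cos φ cos δ cos H = 0.9423, so cos θ_z = 0.9442.
Air mass m = 1/cos θ_z = 1/0.9442 = 1.059; τ^m = 0.72^1.059 = 0.7062.
Surface direct beam = 1365 × 0.9442 × 0.7062 = 910.17 W/m².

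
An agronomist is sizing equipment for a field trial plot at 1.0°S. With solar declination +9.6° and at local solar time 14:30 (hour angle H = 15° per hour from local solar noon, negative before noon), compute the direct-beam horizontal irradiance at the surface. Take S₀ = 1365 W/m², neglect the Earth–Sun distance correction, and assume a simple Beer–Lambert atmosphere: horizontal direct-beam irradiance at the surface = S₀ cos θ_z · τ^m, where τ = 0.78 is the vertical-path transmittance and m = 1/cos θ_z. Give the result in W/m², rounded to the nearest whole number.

Hour angle H = 15° × (14.5 − 12) = 37.50°.
cos θ_z = sin φ sin δ + cos φ cos δ cos H = (-0.0175)(0.1668) + (0.9998)(0.9860)(0.7934) = 0.7792.
Air mass m = 1/cos θ_z = 1/0.7792 = 1.283; τ^m = 0.78^1.283 = 0.7270.
Surface direct beam = 1365 × 0.7792 × 0.7270 = 773.24 W/m².

773 W/m²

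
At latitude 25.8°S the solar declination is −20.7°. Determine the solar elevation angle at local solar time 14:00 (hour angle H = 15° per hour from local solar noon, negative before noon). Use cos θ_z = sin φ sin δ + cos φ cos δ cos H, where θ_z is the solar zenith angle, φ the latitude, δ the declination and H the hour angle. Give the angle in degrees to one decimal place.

62.0°

Hour angle H = 15° × (14 − 12) = 30.00°.
cos θ_z = sin φ sin δ + cos φ cos δ cos H = (-0.4352)(-0.3535) + (0.9003)(0.9354)(0.8660) = 0.8831.
θ_z = arccos(0.8831) = 27.98°, so the elevation is 90° − 27.98° = 62.02°.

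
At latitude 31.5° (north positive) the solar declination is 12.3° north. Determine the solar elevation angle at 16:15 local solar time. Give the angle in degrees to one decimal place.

28.7°

Hour angle H = 15° × (16.25 − 12) = 63.75°.
cos θ_z = sin(31.5°) sin(12.3°) + cos(31.5°) cos(12.3°) cos(63.75°) = 0.1113 + 0.3685 = 0.4798.
θ_z = arccos(0.4798) = 61.33°, so the elevation is 90° − 61.33° = 28.67°.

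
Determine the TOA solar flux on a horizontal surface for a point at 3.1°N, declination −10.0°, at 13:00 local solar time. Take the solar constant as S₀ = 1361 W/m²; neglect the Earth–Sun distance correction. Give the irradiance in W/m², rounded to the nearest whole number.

Hour angle H = 15° × (13 − 12) = 15.00°.
cos θ_z = sin(3.1°) sin(-10.0°) + cos(3.1°) cos(-10.0°) cos(15.00°) = -0.0094 + 0.9499 = 0.9405.
Top-of-atmosphere irradiance = S₀ cos θ_z = 1361 × 0.9405 = 1280.02 W/m².

1280 W/m²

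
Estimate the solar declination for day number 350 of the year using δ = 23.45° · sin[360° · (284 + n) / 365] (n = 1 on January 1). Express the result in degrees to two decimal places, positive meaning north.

360 × (284 + 350) / 365 = 625.315°; sin(625.315°) = -0.9967.
δ = 23.45 × -0.9967 = -23.373° ≈ -23.37°.

-23.37°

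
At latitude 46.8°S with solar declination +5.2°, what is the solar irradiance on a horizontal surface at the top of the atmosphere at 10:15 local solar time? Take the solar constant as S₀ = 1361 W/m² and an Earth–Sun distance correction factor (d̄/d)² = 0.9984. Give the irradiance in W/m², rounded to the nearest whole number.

Hour angle H = 15° × (10.25 − 12) = -26.25°.
With φ = -46.8°, δ = 5.2°, H = -26.25°: sin φ sin δ = -0.0661, cos φ cos δ cos H = 0.6114, so cos θ_z = 0.5453.
Top-of-atmosphere irradiance = S₀ (d̄/d)² cos θ_z = 1361 × 0.9984 × 0.5453 = 740.97 W/m².

741 W/m²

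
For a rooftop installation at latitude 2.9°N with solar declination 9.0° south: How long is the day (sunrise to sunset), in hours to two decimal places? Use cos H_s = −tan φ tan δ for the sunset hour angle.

11.94 hours

The sunset hour angle satisfies cos H_s = −tan φ tan δ = 0.0080, giving H_s = 89.54°.
Day length = 2 H_s / 15° h⁻¹ = 179.08° / 15 = 11.939 h.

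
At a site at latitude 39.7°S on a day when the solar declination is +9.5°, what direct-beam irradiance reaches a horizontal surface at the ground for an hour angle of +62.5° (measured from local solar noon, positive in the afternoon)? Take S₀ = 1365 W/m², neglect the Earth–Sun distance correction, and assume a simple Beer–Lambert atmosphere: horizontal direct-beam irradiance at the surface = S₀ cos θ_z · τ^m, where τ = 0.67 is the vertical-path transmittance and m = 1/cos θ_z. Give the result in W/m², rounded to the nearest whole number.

cos θ_z = sin(-39.7°) sin(9.5°) + cos(-39.7°) cos(9.5°) cos(62.50°) = -0.1054 + 0.3504 = 0.2450.
Air mass m = 1/cos θ_z = 1/0.2450 = 4.082; τ^m = 0.67^4.082 = 0.1950.
Surface direct beam = 1365 × 0.2450 × 0.1950 = 65.21 W/m².

65 W/m²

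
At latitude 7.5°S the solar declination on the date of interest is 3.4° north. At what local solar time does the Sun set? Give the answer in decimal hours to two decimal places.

cos H_s = −tan(-7.5°) · tan(3.4°) = 0.0078, so H_s = arccos(0.0078) = 89.55°.
Sunset is at 12 + H_s/15 = 12 + 5.970 = 17.970 h local solar time.

17.97 h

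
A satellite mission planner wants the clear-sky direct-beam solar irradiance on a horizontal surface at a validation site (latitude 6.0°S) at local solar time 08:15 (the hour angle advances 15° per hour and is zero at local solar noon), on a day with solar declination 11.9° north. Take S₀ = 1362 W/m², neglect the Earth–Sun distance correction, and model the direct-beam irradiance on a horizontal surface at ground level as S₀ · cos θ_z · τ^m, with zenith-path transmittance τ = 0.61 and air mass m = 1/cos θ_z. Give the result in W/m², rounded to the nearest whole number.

Hour angle H = 15° × (8.25 − 12) = -56.25°.
With φ = -6.0°, δ = 11.9°, H = -56.25°: sin φ sin δ = -0.0216, cos φ cos δ cos H = 0.5407, so cos θ_z = 0.5191.
Air mass m = 1/cos θ_z = 1/0.5191 = 1.926; τ^m = 0.61^1.926 = 0.3860.
Surface direct beam = 1362 × 0.5191 × 0.3860 = 272.91 W/m².

273 W/m²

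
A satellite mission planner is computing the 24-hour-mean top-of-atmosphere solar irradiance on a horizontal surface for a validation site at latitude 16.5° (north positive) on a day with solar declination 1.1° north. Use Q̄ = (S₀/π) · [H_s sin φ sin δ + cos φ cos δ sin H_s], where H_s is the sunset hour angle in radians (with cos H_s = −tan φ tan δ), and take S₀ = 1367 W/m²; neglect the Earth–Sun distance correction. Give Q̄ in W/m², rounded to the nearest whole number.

The sunset hour angle satisfies cos H_s = −tan φ tan δ = -0.0057, giving H_s = 90.33°. In radians, H_s = 1.5766.
H_s sin φ sin δ = 1.5766 × 0.2840 × 0.0192 = 0.0086.
cos φ cos δ sin H_s = 0.9588 × 0.9998 × 1.0000 = 0.9586.
Q̄ = (1367/π) × (0.0086 + 0.9586) = 435.13 × 0.9672 = 420.86 W/m².

421 W/m²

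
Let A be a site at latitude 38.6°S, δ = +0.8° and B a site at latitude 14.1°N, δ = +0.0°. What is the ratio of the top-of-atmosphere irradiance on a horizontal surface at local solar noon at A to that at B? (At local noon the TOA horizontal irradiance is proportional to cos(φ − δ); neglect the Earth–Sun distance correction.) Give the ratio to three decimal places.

0.797

A: cos θ_z = cos(-38.6° − (0.8°)) = 0.7727.
B: cos θ_z = cos(14.1° − (0.0°)) = 0.9699.
Ratio A/B = 0.7727 / 0.9699 = 0.7967.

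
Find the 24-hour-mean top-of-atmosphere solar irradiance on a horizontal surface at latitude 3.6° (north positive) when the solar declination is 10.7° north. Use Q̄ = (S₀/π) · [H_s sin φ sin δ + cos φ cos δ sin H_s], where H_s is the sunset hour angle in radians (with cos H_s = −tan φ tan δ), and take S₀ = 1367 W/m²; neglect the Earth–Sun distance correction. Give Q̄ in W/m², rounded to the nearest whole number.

cos H_s = −tan(3.6°) · tan(10.7°) = -0.0119, so H_s = arccos(-0.0119) = 90.68°. In radians, H_s = 1.5827.
H_s sin φ sin δ = 1.5827 × 0.0628 × 0.1857 = 0.0185.
cos φ cos δ sin H_s = 0.9980 × 0.9826 × 0.9999 = 0.9805.
Q̄ = (1367/π) × (0.0185 + 0.9805) = 435.13 × 0.9990 = 434.69 W/m².

435 W/m²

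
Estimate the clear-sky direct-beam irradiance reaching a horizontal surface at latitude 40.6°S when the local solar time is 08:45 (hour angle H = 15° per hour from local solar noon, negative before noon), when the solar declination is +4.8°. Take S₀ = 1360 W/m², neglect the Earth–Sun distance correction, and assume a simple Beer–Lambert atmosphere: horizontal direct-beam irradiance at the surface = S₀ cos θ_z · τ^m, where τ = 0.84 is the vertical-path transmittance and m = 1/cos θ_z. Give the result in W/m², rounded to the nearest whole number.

Hour angle H = 15° × (8.75 − 12) = -48.75°.
With φ = -40.6°, δ = 4.8°, H = -48.75°: sin φ sin δ = -0.0545, cos φ cos δ cos H = 0.4989, so cos θ_z = 0.4444.
Air mass m = 1/cos θ_z = 1/0.4444 = 2.250; τ^m = 0.84^2.250 = 0.6755.
Surface direct beam = 1360 × 0.4444 × 0.6755 = 408.26 W/m².

408 W/m²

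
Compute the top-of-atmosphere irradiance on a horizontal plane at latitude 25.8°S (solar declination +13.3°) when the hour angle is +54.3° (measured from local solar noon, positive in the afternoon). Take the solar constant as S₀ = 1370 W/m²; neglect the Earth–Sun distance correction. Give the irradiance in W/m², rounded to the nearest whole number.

563 W/m²

With φ = -25.8°, δ = 13.3°, H = 54.30°: sin φ sin δ = -0.1001, cos φ cos δ cos H = 0.5113, so cos θ_z = 0.4112.
Top-of-atmosphere irradiance = S₀ cos θ_z = 1370 × 0.4112 = 563.34 W/m².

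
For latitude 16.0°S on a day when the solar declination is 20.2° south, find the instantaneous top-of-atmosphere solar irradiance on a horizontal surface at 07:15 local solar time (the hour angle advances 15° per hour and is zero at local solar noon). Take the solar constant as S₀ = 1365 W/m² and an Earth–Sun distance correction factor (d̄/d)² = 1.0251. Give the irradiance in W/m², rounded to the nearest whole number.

Hour angle H = 15° × (7.25 − 12) = -71.25°.
cos θ_z = sin(-16.0°) sin(-20.2°) + cos(-16.0°) cos(-20.2°) cos(-71.25°) = 0.0952 + 0.2900 = 0.3852.
Top-of-atmosphere irradiance = S₀ (d̄/d)² cos θ_z = 1365 × 1.0251 × 0.3852 = 539.00 W/m².

539 W/m²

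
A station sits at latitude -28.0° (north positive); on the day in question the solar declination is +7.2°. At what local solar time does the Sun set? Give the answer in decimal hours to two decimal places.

−tan φ tan δ = −(-0.5317)(0.1263) = 0.0672; H_s = arccos(0.0672) = 86.15°.
Sunset is at 12 + H_s/15 = 12 + 5.743 = 17.743 h local solar time.

17.74 h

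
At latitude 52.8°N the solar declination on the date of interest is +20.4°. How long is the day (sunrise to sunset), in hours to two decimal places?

15.91 hours

The sunset hour angle satisfies cos H_s = −tan φ tan δ = -0.4900, giving H_s = 119.34°.
Day length = 2 H_s / 15° h⁻¹ = 238.68° / 15 = 15.912 h.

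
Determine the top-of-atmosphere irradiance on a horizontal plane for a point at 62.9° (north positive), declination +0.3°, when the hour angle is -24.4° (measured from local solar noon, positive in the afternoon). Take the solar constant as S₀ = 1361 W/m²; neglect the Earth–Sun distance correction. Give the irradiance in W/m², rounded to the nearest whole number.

cos θ_z = sin φ sin δ + cos φ cos δ cos H = (0.8902)(0.0052) + (0.4555)(1.0000)(0.9107) = 0.4195.
Top-of-atmosphere irradiance = S₀ cos θ_z = 1361 × 0.4195 = 570.94 W/m².

571 W/m²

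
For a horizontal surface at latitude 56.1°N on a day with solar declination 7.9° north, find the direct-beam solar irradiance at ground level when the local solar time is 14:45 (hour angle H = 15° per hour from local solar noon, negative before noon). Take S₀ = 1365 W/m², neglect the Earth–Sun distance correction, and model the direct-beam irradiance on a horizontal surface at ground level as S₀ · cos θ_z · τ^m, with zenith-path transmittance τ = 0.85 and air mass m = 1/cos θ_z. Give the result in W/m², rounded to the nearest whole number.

Hour angle H = 15° × (14.75 − 12) = 41.25°.
cos θ_z = sin(56.1°) sin(7.9°) + cos(56.1°) cos(7.9°) cos(41.25°) = 0.1141 + 0.4154 = 0.5295.
Air mass m = 1/cos θ_z = 1/0.5295 = 1.889; τ^m = 0.85^1.889 = 0.7357.
Surface direct beam = 1365 × 0.5295 × 0.7357 = 531.74 W/m².

532 W/m²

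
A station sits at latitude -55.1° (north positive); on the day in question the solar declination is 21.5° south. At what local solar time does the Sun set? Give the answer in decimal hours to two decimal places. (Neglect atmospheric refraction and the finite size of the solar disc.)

−tan φ tan δ = −(-1.4335)(-0.3939) = -0.5647; H_s = arccos(-0.5647) = 124.38°.
Sunset is at 12 + H_s/15 = 12 + 8.292 = 20.292 h local solar time.

20.29 h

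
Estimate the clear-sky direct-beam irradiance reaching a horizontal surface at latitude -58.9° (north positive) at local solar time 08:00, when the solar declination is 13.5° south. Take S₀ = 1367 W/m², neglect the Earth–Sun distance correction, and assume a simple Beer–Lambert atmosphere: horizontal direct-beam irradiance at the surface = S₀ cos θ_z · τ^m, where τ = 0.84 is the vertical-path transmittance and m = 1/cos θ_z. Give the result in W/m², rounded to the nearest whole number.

419 W/m²

Hour angle H = 15° × (8 − 12) = -60.00°.
cos θ_z = sin φ sin δ + cos φ cos δ cos H = (-0.8563)(-0.2334) + (0.5165)(0.9724)(0.5000) = 0.4510.
Air mass m = 1/cos θ_z = 1/0.4510 = 2.217; τ^m = 0.84^2.217 = 0.6794.
Surface direct beam = 1367 × 0.4510 × 0.6794 = 418.86 W/m².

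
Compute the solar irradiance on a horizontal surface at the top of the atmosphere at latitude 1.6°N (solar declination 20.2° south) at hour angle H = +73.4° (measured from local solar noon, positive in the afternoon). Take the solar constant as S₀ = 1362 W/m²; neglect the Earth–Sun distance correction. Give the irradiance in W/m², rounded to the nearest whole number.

cos θ_z = sin(1.6°) sin(-20.2°) + cos(1.6°) cos(-20.2°) cos(73.40°) = -0.0096 + 0.2680 = 0.2584.
Top-of-atmosphere irradiance = S₀ cos θ_z = 1362 × 0.2584 = 351.94 W/m².

352 W/m²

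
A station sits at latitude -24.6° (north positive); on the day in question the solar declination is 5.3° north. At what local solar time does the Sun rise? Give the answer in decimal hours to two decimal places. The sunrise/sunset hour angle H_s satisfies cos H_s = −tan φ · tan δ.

cos H_s = −tan(-24.6°) · tan(5.3°) = 0.0425, so H_s = arccos(0.0425) = 87.56°.
Sunrise is at 12 − H_s/15 = 12 − 5.837 = 6.163 h local solar time.

6.16 h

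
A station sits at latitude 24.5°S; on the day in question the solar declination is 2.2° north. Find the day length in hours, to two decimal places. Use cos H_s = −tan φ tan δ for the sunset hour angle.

cos H_s = −tan(-24.5°) · tan(2.2°) = 0.0175, so H_s = arccos(0.0175) = 89.00°.
Day length = 2 H_s / 15° h⁻¹ = 178.00° / 15 = 11.867 h.

11.87 hours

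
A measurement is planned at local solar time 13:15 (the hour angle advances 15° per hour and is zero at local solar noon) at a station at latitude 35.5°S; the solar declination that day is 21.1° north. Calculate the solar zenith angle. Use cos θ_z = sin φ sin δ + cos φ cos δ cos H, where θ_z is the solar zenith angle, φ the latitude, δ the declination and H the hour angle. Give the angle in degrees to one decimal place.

59.3°

Hour angle H = 15° × (13.25 − 12) = 18.75°.
cos θ_z = sin φ sin δ + cos φ cos δ cos H = (-0.5807)(0.3600) + (0.8141)(0.9330)(0.9469) = 0.5102.
θ_z = arccos(0.5102) = 59.32°.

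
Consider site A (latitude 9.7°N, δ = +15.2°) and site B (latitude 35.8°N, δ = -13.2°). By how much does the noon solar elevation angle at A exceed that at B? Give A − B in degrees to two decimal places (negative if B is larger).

A: 90° − |9.7 − (15.2)| = 84.50°.
B: 90° − |35.8 − (-13.2)| = 41.00°.
A − B = 84.50 − 41.00 = 43.50°.

+43.50°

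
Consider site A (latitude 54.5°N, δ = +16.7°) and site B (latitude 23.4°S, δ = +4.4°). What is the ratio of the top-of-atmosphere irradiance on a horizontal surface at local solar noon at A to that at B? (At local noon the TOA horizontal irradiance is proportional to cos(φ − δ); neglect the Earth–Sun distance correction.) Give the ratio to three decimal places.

A: cos θ_z = cos(54.5° − (16.7°)) = 0.7902.
B: cos θ_z = cos(-23.4° − (4.4°)) = 0.8846.
Ratio A/B = 0.7902 / 0.8846 = 0.8933.

0.893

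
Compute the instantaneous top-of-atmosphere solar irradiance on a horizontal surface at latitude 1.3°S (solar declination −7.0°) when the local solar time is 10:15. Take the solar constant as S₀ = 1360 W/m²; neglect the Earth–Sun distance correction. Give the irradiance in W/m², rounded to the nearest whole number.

1214 W/m²

Hour angle H = 15° × (10.25 − 12) = -26.25°.
With φ = -1.3°, δ = -7.0°, H = -26.25°: sin φ sin δ = 0.0028, cos φ cos δ cos H = 0.8900, so cos θ_z = 0.8928.
Top-of-atmosphere irradiance = S₀ cos θ_z = 1360 × 0.8928 = 1214.21 W/m².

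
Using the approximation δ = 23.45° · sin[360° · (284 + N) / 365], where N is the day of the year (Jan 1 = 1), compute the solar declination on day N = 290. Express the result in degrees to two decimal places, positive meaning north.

360 × (284 + 290) / 365 = 566.137°; sin(566.137°) = -0.4405.
δ = 23.45 × -0.4405 = -10.330° ≈ -10.33°.

-10.33°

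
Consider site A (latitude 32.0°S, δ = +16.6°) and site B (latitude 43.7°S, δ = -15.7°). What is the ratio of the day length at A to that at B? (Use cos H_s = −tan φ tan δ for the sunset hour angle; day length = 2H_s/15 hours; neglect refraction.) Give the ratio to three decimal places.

A: H_s = arccos(−tan -32.0° · tan 16.6°) = 79.26°, so 2H_s/15 = 10.5680 h.
B: H_s = arccos(−tan -43.7° · tan -15.7°) = 105.58°, so 2H_s/15 = 14.0773 h.
Ratio A/B = 10.5680 / 14.0773 = 0.7507.

0.751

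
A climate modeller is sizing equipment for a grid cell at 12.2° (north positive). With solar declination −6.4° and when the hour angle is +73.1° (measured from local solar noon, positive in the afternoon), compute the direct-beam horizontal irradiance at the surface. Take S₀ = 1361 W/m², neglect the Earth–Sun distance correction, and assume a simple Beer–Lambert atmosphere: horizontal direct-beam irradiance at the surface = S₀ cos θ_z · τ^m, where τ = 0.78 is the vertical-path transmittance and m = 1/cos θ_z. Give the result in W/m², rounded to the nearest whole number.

135 W/m²

cos θ_z = sin(12.2°) sin(-6.4°) + cos(12.2°) cos(-6.4°) cos(73.10°) = -0.0236 + 0.2824 = 0.2588.
Air mass m = 1/cos θ_z = 1/0.2588 = 3.864; τ^m = 0.78^3.864 = 0.3829.
Surface direct beam = 1361 × 0.2588 × 0.3829 = 134.87 W/m².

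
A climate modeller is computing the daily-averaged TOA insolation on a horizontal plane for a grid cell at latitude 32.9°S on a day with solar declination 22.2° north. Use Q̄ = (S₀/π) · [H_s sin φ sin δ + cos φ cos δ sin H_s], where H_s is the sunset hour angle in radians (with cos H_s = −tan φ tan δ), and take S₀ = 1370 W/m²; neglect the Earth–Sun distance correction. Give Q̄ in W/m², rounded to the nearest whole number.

210 W/m²

−tan φ tan δ = −(-0.6469)(0.4081) = 0.2640; H_s = arccos(0.2640) = 74.69°. In radians, H_s = 1.3036.
H_s sin φ sin δ = 1.3036 × -0.5432 × 0.3778 = -0.2675.
cos φ cos δ sin H_s = 0.8396 × 0.9259 × 0.9645 = 0.7498.
Q̄ = (1370/π) × (-0.2675 + 0.7498) = 436.08 × 0.4823 = 210.32 W/m².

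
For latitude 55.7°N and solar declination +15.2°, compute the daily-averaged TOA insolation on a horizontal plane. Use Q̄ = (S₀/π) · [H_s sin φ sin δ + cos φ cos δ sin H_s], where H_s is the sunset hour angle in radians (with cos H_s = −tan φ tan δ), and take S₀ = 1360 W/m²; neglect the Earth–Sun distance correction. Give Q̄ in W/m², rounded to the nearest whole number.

The sunset hour angle satisfies cos H_s = −tan φ tan δ = -0.3983, giving H_s = 113.47°. In radians, H_s = 1.9804.
H_s sin φ sin δ = 1.9804 × 0.8261 × 0.2622 = 0.4290.
cos φ cos δ sin H_s = 0.5635 × 0.9650 × 0.9173 = 0.4988.
Q̄ = (1360/π) × (0.4290 + 0.4988) = 432.90 × 0.9278 = 401.64 W/m².

402 W/m²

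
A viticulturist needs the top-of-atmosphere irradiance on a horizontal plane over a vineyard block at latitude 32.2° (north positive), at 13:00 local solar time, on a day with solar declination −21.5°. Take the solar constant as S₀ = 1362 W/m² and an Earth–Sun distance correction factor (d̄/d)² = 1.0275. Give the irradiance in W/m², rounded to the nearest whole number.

Hour angle H = 15° × (13 − 12) = 15.00°.
cos θ_z = sin(32.2°) sin(-21.5°) + cos(32.2°) cos(-21.5°) cos(15.00°) = -0.1953 + 0.7605 = 0.5652.
Top-of-atmosphere irradiance = S₀ (d̄/d)² cos θ_z = 1362 × 1.0275 × 0.5652 = 790.97 W/m².

791 W/m²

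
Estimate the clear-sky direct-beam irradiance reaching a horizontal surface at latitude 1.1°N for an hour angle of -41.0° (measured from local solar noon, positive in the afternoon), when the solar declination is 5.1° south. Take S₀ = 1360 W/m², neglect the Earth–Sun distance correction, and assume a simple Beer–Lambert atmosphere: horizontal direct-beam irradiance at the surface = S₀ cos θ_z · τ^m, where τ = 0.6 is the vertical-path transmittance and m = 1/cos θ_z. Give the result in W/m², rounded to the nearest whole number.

cos θ_z = sin(1.1°) sin(-5.1°) + cos(1.1°) cos(-5.1°) cos(-41.00°) = -0.0017 + 0.7516 = 0.7499.
Air mass m = 1/cos θ_z = 1/0.7499 = 1.334; τ^m = 0.6^1.334 = 0.5059.
Surface direct beam = 1360 × 0.7499 × 0.5059 = 515.95 W/m².

516 W/m²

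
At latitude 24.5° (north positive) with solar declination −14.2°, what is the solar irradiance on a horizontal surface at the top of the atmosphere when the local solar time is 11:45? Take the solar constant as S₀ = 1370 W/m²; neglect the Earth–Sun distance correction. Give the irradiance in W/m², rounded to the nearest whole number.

1067 W/m²

Hour angle H = 15° × (11.75 − 12) = -3.75°.
With φ = 24.5°, δ = -14.2°, H = -3.75°: sin φ sin δ = -0.1017, cos φ cos δ cos H = 0.8803, so cos θ_z = 0.7786.
Top-of-atmosphere irradiance = S₀ cos θ_z = 1370 × 0.7786 = 1066.68 W/m².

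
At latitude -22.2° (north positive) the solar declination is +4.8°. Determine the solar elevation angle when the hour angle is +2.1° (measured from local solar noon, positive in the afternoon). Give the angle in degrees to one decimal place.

62.9°

With φ = -22.2°, δ = 4.8°, H = 2.10°: sin φ sin δ = -0.0316, cos φ cos δ cos H = 0.9220, so cos θ_z = 0.8904.
θ_z = arccos(0.8904) = 27.08°, so the elevation is 90° − 27.08° = 62.92°.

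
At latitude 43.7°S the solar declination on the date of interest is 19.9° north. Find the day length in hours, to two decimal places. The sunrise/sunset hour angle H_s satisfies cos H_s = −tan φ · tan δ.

−tan φ tan δ = −(-0.9556)(0.3620) = 0.3459; H_s = arccos(0.3459) = 69.76°.
Day length = 2 H_s / 15° h⁻¹ = 139.52° / 15 = 9.301 h.

9.30 hours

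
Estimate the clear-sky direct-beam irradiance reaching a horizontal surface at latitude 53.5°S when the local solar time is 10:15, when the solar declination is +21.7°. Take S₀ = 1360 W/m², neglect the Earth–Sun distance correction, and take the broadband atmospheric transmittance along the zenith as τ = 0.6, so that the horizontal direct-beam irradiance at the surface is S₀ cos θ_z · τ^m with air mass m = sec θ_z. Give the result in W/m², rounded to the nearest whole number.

Hour angle H = 15° × (10.25 − 12) = -26.25°.
With φ = -53.5°, δ = 21.7°, H = -26.25°: sin φ sin δ = -0.2972, cos φ cos δ cos H = 0.4957, so cos θ_z = 0.1985.
Air mass m = 1/cos θ_z = 1/0.1985 = 5.038; τ^m = 0.6^5.038 = 0.0763.
Surface direct beam = 1360 × 0.1985 × 0.0763 = 20.60 W/m².

21 W/m²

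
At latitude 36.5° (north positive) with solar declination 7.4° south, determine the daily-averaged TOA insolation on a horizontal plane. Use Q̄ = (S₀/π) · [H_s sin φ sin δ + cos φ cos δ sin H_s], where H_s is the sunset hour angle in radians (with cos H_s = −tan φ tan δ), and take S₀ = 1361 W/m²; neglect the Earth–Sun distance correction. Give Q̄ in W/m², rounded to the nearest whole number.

295 W/m²

−tan φ tan δ = −(0.7400)(-0.1299) = 0.0961; H_s = arccos(0.0961) = 84.49°. In radians, H_s = 1.4746.
H_s sin φ sin δ = 1.4746 × 0.5948 × -0.1288 = -0.1130.
cos φ cos δ sin H_s = 0.8039 × 0.9917 × 0.9954 = 0.7936.
Q̄ = (1361/π) × (-0.1130 + 0.7936) = 433.22 × 0.6806 = 294.85 W/m².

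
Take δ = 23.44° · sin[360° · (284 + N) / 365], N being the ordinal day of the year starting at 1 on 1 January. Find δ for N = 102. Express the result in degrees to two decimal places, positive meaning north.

+8.29°

360 × (284 + 102) / 365 = 380.712°; sin(380.712°) = 0.3537.
δ = 23.44 × 0.3537 = 8.291° ≈ +8.29°.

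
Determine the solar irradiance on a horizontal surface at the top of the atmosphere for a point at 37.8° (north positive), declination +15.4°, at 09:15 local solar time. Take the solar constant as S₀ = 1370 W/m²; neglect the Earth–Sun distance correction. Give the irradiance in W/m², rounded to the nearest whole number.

1008 W/m²

Hour angle H = 15° × (9.25 − 12) = -41.25°.
cos θ_z = sin(37.8°) sin(15.4°) + cos(37.8°) cos(15.4°) cos(-41.25°) = 0.1628 + 0.5727 = 0.7355.
Top-of-atmosphere irradiance = S₀ cos θ_z = 1370 × 0.7355 = 1007.64 W/m².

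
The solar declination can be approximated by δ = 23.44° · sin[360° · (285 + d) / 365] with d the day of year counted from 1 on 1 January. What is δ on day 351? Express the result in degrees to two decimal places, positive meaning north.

360 × (285 + 351) / 365 = 627.288°; sin(627.288°) = -0.9989.
δ = 23.44 × -0.9989 = -23.414° ≈ -23.41°.

-23.41°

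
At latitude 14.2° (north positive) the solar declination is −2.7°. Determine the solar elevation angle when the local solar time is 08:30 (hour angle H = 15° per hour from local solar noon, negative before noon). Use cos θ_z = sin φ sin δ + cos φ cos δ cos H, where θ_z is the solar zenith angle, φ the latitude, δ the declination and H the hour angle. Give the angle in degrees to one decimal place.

Hour angle H = 15° × (8.5 − 12) = -52.50°.
With φ = 14.2°, δ = -2.7°, H = -52.50°: sin φ sin δ = -0.0116, cos φ cos δ cos H = 0.5895, so cos θ_z = 0.5779.
θ_z = arccos(0.5779) = 54.70°, so the elevation is 90° − 54.70° = 35.30°.

35.3°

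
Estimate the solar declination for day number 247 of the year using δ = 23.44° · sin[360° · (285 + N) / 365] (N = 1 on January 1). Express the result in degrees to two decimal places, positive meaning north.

360 × (285 + 247) / 365 = 524.712°; sin(524.712°) = 0.2637.
δ = 23.44 × 0.2637 = 6.181° ≈ +6.18°.

+6.18°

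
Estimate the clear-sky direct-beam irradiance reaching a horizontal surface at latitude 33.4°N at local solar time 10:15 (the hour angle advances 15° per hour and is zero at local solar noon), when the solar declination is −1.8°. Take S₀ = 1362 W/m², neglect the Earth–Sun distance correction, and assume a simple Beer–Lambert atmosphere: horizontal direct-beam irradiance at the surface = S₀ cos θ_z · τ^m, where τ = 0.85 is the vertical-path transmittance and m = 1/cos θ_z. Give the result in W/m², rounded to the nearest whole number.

797 W/m²

Hour angle H = 15° × (10.25 − 12) = -26.25°.
With φ = 33.4°, δ = -1.8°, H = -26.25°: sin φ sin δ = -0.0173, cos φ cos δ cos H = 0.7484, so cos θ_z = 0.7311.
Air mass m = 1/cos θ_z = 1/0.7311 = 1.368; τ^m = 0.85^1.368 = 0.8007.
Surface direct beam = 1362 × 0.7311 × 0.8007 = 797.30 W/m².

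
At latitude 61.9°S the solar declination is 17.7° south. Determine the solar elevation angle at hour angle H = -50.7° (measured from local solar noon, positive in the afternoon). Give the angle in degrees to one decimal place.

cos θ_z = sin φ sin δ + cos φ cos δ cos H = (-0.8821)(-0.3040) + (0.4710)(0.9527)(0.6334) = 0.5524.
θ_z = arccos(0.5524) = 56.47°, so the elevation is 90° − 56.47° = 33.53°.

33.5°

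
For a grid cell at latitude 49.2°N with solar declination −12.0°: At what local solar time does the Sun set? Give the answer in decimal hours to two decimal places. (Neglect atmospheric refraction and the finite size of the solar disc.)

17.05 h

The sunset hour angle satisfies cos H_s = −tan φ tan δ = 0.2462, giving H_s = 75.75°.
Sunset is at 12 + H_s/15 = 12 + 5.050 = 17.050 h local solar time.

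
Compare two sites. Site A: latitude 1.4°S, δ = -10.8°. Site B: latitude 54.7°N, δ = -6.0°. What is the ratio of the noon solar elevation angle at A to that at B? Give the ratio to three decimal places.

A: 90° − |-1.4 − (-10.8)| = 80.60°.
B: 90° − |54.7 − (-6.0)| = 29.30°.
Ratio A/B = 80.6000 / 29.3000 = 2.7509.

2.751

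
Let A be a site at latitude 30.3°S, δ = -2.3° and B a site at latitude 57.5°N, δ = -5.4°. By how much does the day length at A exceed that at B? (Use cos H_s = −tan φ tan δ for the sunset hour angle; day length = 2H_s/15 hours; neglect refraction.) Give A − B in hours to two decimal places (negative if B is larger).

A: H_s = arccos(−tan -30.3° · tan -2.3°) = 91.34°, so 2H_s/15 = 12.1787 h.
B: H_s = arccos(−tan 57.5° · tan -5.4°) = 81.47°, so 2H_s/15 = 10.8627 h.
A − B = 12.1787 − 10.8627 = 1.3160 h.

+1.32 h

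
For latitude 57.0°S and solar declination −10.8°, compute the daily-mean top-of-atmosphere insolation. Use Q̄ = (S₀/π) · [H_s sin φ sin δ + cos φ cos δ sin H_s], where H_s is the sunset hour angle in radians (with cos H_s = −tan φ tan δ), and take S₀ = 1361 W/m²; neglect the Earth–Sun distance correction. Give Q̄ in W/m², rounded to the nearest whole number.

349 W/m²

−tan φ tan δ = −(-1.5399)(-0.1908) = -0.2938; H_s = arccos(-0.2938) = 107.09°. In radians, H_s = 1.8691.
H_s sin φ sin δ = 1.8691 × -0.8387 × -0.1874 = 0.2938.
cos φ cos δ sin H_s = 0.5446 × 0.9823 × 0.9558 = 0.5113.
Q̄ = (1361/π) × (0.2938 + 0.5113) = 433.22 × 0.8051 = 348.79 W/m².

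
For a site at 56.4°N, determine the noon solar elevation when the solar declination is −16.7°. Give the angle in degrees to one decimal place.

At local solar noon the hour angle is zero, so the elevation is 90° − |φ − δ| = 90° − |56.4° − (-16.7°)| = 90° − 73.1° = 16.9°.

16.9°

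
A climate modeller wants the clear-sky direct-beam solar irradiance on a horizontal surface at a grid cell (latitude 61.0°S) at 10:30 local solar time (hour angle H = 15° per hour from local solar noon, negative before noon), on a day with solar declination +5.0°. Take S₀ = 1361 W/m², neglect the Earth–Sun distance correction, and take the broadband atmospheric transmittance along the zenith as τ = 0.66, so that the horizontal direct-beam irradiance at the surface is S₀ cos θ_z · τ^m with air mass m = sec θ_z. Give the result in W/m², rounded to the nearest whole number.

Hour angle H = 15° × (10.5 − 12) = -22.50°.
cos θ_z = sin φ sin δ + cos φ cos δ cos H = (-0.8746)(0.0872) + (0.4848)(0.9962)(0.9239) = 0.3699.
Air mass m = 1/cos θ_z = 1/0.3699 = 2.703; τ^m = 0.66^2.703 = 0.3253.
Surface direct beam = 1361 × 0.3699 × 0.3253 = 163.77 W/m².

164 W/m²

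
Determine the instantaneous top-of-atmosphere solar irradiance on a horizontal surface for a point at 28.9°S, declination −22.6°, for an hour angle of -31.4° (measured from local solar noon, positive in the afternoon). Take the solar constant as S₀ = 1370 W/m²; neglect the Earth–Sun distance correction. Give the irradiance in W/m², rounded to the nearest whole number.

1200 W/m²

With φ = -28.9°, δ = -22.6°, H = -31.40°: sin φ sin δ = 0.1857, cos φ cos δ cos H = 0.6899, so cos θ_z = 0.8756.
Top-of-atmosphere irradiance = S₀ cos θ_z = 1370 × 0.8756 = 1199.57 W/m².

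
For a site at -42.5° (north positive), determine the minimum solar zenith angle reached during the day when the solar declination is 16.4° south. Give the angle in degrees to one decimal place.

At local solar noon the hour angle is zero, so the zenith angle is |φ − δ| = |-42.5° − (-16.4°)| = 26.1°.

26.1°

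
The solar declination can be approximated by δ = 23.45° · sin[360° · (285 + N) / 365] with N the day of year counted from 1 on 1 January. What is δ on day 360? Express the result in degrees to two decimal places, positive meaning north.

360 × (285 + 360) / 365 = 636.164°; sin(636.164°) = -0.9942.
δ = 23.45 × -0.9942 = -23.314° ≈ -23.31°.

-23.31°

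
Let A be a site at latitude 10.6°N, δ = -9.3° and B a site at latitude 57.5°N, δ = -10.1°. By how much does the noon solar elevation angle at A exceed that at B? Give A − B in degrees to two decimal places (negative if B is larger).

A: 90° − |10.6 − (-9.3)| = 70.10°.
B: 90° − |57.5 − (-10.1)| = 22.40°.
A − B = 70.10 − 22.40 = 47.70°.

+47.70°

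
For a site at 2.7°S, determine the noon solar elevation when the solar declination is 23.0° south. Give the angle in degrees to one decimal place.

At local solar noon the hour angle is zero, so the elevation is 90° − |φ − δ| = 90° − |-2.7° − (-23.0°)| = 90° − 20.3° = 69.7°.

69.7°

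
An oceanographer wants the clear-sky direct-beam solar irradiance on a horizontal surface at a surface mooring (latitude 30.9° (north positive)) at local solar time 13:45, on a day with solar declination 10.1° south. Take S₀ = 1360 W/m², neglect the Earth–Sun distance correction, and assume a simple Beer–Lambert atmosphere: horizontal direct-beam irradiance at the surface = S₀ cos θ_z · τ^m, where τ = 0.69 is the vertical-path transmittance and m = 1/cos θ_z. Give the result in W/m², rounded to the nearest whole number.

Hour angle H = 15° × (13.75 − 12) = 26.25°.
cos θ_z = sin φ sin δ + cos φ cos δ cos H = (0.5135)(-0.1754) + (0.8581)(0.9845)(0.8969) = 0.6676.
Air mass m = 1/cos θ_z = 1/0.6676 = 1.498; τ^m = 0.69^1.498 = 0.5736.
Surface direct beam = 1360 × 0.6676 × 0.5736 = 520.79 W/m².

521 W/m²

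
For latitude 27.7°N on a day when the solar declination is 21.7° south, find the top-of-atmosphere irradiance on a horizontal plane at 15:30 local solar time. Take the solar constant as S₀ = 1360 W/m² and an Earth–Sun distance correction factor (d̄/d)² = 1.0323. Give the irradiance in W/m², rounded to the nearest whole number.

462 W/m²

Hour angle H = 15° × (15.5 − 12) = 52.50°.
cos θ_z = sin(27.7°) sin(-21.7°) + cos(27.7°) cos(-21.7°) cos(52.50°) = -0.1719 + 0.5008 = 0.3289.
Top-of-atmosphere irradiance = S₀ (d̄/d)² cos θ_z = 1360 × 1.0323 × 0.3289 = 461.75 W/m².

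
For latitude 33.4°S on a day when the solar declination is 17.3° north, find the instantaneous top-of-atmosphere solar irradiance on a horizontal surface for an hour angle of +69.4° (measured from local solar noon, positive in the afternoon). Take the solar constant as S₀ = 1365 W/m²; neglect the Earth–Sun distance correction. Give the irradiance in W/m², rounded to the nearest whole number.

cos θ_z = sin(-33.4°) sin(17.3°) + cos(-33.4°) cos(17.3°) cos(69.40°) = -0.1637 + 0.2804 = 0.1167.
Top-of-atmosphere irradiance = S₀ cos θ_z = 1365 × 0.1167 = 159.30 W/m².

159 W/m²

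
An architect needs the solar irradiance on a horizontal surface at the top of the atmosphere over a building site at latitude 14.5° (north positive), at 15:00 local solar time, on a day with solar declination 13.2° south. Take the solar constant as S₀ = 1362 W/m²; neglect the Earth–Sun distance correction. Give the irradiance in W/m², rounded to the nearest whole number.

Hour angle H = 15° × (15 − 12) = 45.00°.
cos θ_z = sin φ sin δ + cos φ cos δ cos H = (0.2504)(-0.2284) + (0.9681)(0.9736)(0.7071) = 0.6093.
Top-of-atmosphere irradiance = S₀ cos θ_z = 1362 × 0.6093 = 829.87 W/m².

830 W/m²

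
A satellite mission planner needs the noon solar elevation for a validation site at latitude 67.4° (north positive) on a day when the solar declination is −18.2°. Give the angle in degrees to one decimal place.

At local solar noon the hour angle is zero, so the elevation is 90° − |φ − δ| = 90° − |67.4° − (-18.2°)| = 90° − 85.6° = 4.4°.

4.4°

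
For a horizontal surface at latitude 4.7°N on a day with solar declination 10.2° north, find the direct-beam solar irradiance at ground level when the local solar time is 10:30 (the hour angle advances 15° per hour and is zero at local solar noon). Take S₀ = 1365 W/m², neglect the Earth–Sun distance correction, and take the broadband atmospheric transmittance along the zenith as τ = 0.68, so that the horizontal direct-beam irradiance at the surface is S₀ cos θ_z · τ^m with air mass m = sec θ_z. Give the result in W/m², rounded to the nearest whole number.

Hour angle H = 15° × (10.5 − 12) = -22.50°.
cos θ_z = sin φ sin δ + cos φ cos δ cos H = (0.0819)(0.1771) + (0.9966)(0.9842)(0.9239) = 0.9207.
Air mass m = 1/cos θ_z = 1/0.9207 = 1.086; τ^m = 0.68^1.086 = 0.6578.
Surface direct beam = 1365 × 0.9207 × 0.6578 = 826.69 W/m².

827 W/m²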